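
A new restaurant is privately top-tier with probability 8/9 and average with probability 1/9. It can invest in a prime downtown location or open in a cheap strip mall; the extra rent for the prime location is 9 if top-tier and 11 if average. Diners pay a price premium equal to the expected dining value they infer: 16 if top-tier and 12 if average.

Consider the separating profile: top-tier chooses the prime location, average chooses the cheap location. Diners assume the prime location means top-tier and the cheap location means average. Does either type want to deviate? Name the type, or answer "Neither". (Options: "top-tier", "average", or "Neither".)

top-tier

The prime location pays 16; the cheap location pays 12.
top-tier: assigned the prime location, nets 16 − 9 = 7; deviating to the cheap location nets 12.
average: assigned the cheap location, nets 12; deviating to the prime location nets 16 − 11 = 5.
The top-tier type gains 5 by deviating.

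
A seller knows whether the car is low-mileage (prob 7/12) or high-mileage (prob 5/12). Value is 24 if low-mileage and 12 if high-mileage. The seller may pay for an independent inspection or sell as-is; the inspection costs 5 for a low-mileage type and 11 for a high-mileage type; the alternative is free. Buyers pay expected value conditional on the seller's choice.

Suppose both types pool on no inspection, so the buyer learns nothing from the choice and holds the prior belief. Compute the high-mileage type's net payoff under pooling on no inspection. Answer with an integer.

Pooled price = 7/12·24 + 5/12·12 = 19.
high-mileage pays no cost for no inspection, so net payoff = 19.

19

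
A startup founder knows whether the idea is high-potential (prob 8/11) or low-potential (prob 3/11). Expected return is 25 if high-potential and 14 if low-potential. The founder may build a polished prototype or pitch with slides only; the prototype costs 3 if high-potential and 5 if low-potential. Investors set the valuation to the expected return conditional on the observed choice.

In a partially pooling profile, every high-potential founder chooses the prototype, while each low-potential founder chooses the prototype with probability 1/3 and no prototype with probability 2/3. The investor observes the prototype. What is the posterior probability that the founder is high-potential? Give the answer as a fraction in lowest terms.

8/9

P(the prototype) = (8/11)·1 + (3/11)·(1/3) = 9/11.
By Bayes' rule, P(high-potential | the prototype) = (8/11) / (9/11) = 8/9.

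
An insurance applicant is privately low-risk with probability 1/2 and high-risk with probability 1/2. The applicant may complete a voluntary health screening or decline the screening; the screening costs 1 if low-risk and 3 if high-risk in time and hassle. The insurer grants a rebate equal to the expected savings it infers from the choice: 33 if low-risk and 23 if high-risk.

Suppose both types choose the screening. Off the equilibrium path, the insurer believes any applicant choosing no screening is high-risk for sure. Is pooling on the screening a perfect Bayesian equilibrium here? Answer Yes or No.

On path, the insurer holds the prior and pays 1/2·33 + 1/2·23 = 28. Off path (no screening), believing high-risk, it pays 23.
low-risk: the screening nets 28 − 1 = 27; no screening nets 23. low-risk stays.
high-risk: the screening nets 28 − 3 = 25; no screening nets 23. high-risk stays.
No type deviates, so pooling is sustained.

Yes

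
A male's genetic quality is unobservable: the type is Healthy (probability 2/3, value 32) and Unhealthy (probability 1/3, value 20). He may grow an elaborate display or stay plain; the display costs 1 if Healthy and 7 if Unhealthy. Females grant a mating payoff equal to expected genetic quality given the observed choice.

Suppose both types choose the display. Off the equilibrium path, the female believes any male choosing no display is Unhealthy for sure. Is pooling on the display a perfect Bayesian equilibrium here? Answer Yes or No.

On path, the female holds the prior and pays 2/3·32 + 1/3·20 = 28. Off path (no display), believing Unhealthy, it pays 20.
Healthy: the display nets 28 − 1 = 27; no display nets 20. Healthy stays.
Unhealthy: the display nets 28 − 7 = 21; no display nets 20. Unhealthy stays.
No type deviates, so pooling is sustained.

Yes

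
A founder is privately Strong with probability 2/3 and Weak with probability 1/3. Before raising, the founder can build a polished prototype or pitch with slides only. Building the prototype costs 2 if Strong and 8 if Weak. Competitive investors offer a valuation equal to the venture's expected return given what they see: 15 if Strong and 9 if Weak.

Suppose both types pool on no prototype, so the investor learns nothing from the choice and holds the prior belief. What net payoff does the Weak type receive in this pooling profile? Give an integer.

13

Pooled valuation = 2/3·15 + 1/3·9 = 13.
Weak pays no cost for no prototype, so net payoff = 13.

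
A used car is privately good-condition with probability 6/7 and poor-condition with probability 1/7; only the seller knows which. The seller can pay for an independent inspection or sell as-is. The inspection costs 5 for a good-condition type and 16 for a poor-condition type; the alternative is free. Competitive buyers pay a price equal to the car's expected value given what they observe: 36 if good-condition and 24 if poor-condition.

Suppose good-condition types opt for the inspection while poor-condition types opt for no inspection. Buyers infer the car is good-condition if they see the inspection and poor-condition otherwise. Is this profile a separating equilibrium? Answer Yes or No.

Under these beliefs, the inspection earns price 36 and no inspection earns price 24.
good-condition: the inspection nets 36 − 5 = 31; no inspection nets 24. good-condition prefers the inspection.
poor-condition: the inspection nets 36 − 16 = 20; no inspection nets 24. poor-condition prefers no inspection.
Neither type deviates, so the separating profile is an equilibrium.

Yes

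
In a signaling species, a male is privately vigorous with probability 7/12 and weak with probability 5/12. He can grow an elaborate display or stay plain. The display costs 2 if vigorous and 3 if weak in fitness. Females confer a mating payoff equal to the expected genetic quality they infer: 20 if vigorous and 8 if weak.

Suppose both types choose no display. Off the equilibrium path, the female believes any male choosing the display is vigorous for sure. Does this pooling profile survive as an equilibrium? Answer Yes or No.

No

On path, the female holds the prior and pays 7/12·20 + 5/12·8 = 15. Off path (the display), believing vigorous, it pays 20.
vigorous: no display nets 15; the display nets 20 − 2 = 18. vigorous would deviate.
weak: no display nets 15; the display nets 20 − 3 = 17. weak would deviate.
A type deviates, so pooling fails.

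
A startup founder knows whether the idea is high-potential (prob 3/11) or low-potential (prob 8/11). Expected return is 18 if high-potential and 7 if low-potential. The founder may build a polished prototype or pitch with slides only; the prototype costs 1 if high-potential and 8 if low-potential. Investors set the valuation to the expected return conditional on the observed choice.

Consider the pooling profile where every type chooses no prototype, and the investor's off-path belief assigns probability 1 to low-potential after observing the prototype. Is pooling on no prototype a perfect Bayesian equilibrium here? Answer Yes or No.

Yes

On path, the investor holds the prior and pays 3/11·18 + 8/11·7 = 10. Off path (the prototype), believing low-potential, it pays 7.
high-potential: no prototype nets 10; the prototype nets 7 − 1 = 6. high-potential stays.
low-potential: no prototype nets 10; the prototype nets 7 − 8 = -1. low-potential stays.
No type deviates, so pooling is sustained.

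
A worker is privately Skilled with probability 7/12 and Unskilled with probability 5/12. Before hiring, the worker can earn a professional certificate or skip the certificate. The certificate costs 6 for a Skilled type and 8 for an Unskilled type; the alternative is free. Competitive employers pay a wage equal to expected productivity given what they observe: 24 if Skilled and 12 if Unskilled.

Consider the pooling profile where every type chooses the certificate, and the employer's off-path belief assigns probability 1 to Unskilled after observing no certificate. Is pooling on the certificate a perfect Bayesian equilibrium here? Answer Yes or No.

On path, the employer holds the prior and pays 7/12·24 + 5/12·12 = 19. Off path (no certificate), believing Unskilled, it pays 12.
Skilled: the certificate nets 19 − 6 = 13; no certificate nets 12. Skilled stays.
Unskilled: the certificate nets 19 − 8 = 11; no certificate nets 12. Unskilled would deviate.
A type deviates, so pooling fails.

No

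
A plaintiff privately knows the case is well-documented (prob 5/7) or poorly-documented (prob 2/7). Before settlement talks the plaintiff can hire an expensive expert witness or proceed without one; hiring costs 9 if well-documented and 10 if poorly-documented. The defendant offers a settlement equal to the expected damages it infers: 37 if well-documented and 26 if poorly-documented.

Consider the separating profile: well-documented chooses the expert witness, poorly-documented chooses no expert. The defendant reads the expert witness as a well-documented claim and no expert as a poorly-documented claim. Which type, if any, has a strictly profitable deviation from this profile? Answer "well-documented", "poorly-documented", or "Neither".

The expert witness pays 37; no expert pays 26.
well-documented: assigned the expert witness, nets 37 − 9 = 28; deviating to no expert nets 26.
poorly-documented: assigned no expert, nets 26; deviating to the expert witness nets 37 − 10 = 27.
The poorly-documented type gains 1 by deviating.

poorly-documented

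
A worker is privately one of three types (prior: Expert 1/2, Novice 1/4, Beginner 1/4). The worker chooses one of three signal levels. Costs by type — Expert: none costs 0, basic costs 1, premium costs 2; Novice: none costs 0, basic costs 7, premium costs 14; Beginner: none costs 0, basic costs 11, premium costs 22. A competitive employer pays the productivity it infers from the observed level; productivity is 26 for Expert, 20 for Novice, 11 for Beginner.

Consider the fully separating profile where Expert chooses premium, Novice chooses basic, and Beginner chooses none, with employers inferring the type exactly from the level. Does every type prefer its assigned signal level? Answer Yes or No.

Yes

Separating wages: premium → 26, basic → 20, none → 11.
Expert (assigned premium): none: 11 − 0 = 11; basic: 20 − 1 = 19; premium: 26 − 2 = 24. Expert stays.
Novice (assigned basic): none: 11 − 0 = 11; basic: 20 − 7 = 13; premium: 26 − 14 = 12. Novice stays.
Beginner (assigned none): none: 11 − 0 = 11; basic: 20 − 11 = 9; premium: 26 − 22 = 4. Beginner stays.
Every type prefers its assigned level; separation holds.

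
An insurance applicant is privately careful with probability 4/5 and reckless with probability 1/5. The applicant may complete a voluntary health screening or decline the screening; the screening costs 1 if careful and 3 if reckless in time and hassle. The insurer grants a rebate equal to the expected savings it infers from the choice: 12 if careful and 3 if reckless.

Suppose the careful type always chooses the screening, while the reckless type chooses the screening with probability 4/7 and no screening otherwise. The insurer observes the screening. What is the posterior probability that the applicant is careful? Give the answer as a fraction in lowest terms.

P(the screening) = (4/5)·1 + (1/5)·(4/7) = 32/35.
By Bayes' rule, P(careful | the screening) = (4/5) / (32/35) = 7/8.

7/8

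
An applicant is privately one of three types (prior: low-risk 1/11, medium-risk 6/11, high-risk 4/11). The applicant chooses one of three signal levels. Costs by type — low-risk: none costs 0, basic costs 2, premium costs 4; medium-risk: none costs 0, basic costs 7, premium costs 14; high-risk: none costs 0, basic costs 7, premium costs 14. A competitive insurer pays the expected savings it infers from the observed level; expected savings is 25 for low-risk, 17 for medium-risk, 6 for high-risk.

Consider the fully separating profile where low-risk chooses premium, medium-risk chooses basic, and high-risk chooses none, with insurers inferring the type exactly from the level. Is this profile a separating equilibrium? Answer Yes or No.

Separating rebates: premium → 25, basic → 17, none → 6.
low-risk (assigned premium): none: 6 − 0 = 6; basic: 17 − 2 = 15; premium: 25 − 4 = 21. low-risk stays.
medium-risk (assigned basic): none: 6 − 0 = 6; basic: 17 − 7 = 10; premium: 25 − 14 = 11. medium-risk prefers premium.
high-risk (assigned none): none: 6 − 0 = 6; basic: 17 − 7 = 10; premium: 25 − 14 = 11. high-risk prefers premium.
At least one type deviates; the separating profile fails.

No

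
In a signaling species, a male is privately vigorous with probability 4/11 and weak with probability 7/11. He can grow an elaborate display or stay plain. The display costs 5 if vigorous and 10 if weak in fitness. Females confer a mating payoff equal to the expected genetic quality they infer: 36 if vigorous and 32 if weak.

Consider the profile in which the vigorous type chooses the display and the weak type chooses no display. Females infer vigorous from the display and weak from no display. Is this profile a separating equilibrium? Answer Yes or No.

Under these beliefs, the display earns mating payoff 36 and no display earns mating payoff 32.
vigorous: the display nets 36 − 5 = 31; no display nets 32. vigorous would deviate to no display.
weak: the display nets 36 − 10 = 26; no display nets 32. weak prefers no display.
vigorous has a profitable deviation, so the profile is not an equilibrium.

No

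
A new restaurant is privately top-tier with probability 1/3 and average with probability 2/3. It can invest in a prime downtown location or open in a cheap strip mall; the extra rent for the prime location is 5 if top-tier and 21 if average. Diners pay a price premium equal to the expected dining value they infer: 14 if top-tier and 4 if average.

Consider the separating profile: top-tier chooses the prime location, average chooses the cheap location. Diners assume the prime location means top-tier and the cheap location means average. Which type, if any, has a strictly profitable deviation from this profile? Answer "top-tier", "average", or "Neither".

The prime location pays 14; the cheap location pays 4.
top-tier: assigned the prime location, nets 14 − 5 = 9; deviating to the cheap location nets 4.
average: assigned the cheap location, nets 4; deviating to the prime location nets 14 − 21 = -7.
Both types strictly prefer their assigned action; no profitable deviation.

Neither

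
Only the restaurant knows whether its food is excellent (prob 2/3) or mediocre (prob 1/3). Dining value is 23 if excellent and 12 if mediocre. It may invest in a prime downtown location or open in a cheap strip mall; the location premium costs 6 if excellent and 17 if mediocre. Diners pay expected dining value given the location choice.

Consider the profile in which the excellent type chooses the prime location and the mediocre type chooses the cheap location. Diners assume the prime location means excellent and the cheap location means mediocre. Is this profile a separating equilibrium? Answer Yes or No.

Yes

Under these beliefs, the prime location earns price premium 23 and the cheap location earns price premium 12.
excellent: the prime location nets 23 − 6 = 17; the cheap location nets 12. excellent prefers the prime location.
mediocre: the prime location nets 23 − 17 = 6; the cheap location nets 12. mediocre prefers the cheap location.
Neither type deviates, so the separating profile is an equilibrium.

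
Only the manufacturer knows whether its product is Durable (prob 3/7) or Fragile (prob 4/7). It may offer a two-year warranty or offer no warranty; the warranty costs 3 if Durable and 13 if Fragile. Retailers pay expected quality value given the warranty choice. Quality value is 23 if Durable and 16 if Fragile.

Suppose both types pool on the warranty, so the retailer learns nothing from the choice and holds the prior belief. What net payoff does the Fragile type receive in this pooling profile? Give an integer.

Pooled price = 3/7·23 + 4/7·16 = 19.
Fragile pays cost 13 for the warranty, so net payoff = 19 − 13 = 6.

6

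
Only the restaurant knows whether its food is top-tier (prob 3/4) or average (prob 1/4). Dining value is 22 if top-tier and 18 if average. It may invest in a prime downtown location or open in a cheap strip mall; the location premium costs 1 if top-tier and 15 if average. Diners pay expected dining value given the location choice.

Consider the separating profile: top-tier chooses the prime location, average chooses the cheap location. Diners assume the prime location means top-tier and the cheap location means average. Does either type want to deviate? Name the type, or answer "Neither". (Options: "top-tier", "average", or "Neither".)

Neither

The prime location pays 22; the cheap location pays 18.
top-tier: assigned the prime location, nets 22 − 1 = 21; deviating to the cheap location nets 18.
average: assigned the cheap location, nets 18; deviating to the prime location nets 22 − 15 = 7.
Both types strictly prefer their assigned action; no profitable deviation.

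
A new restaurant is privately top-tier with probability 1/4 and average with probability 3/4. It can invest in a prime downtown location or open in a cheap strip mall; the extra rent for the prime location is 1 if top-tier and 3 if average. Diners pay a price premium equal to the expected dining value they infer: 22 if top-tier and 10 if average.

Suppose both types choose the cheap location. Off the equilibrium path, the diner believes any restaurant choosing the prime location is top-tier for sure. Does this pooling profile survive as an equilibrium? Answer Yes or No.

On path, the diner holds the prior and pays 1/4·22 + 3/4·10 = 13. Off path (the prime location), believing top-tier, it pays 22.
top-tier: the cheap location nets 13; the prime location nets 22 − 1 = 21. top-tier would deviate.
average: the cheap location nets 13; the prime location nets 22 − 3 = 19. average would deviate.
A type deviates, so pooling fails.

No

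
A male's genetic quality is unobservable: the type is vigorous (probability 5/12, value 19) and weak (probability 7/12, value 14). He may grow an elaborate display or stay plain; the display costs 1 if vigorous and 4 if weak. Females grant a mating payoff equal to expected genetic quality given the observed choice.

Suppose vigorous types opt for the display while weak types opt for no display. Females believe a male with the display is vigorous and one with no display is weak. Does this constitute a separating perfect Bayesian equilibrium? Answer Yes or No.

Under these beliefs, the display earns mating payoff 19 and no display earns mating payoff 14.
vigorous: the display nets 19 − 1 = 18; no display nets 14. vigorous prefers the display.
weak: the display nets 19 − 4 = 15; no display nets 14. weak would deviate to the display.
weak has a profitable deviation, so the profile is not an equilibrium.

No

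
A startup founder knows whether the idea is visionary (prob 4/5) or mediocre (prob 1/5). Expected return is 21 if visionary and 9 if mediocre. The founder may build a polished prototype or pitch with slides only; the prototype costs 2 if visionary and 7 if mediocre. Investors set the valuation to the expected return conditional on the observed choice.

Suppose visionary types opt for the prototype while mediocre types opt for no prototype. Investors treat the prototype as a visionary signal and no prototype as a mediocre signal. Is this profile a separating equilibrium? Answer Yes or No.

No

Under these beliefs, the prototype earns valuation 21 and no prototype earns valuation 9.
visionary: the prototype nets 21 − 2 = 19; no prototype nets 9. visionary prefers the prototype.
mediocre: the prototype nets 21 − 7 = 14; no prototype nets 9. mediocre would deviate to the prototype.
mediocre has a profitable deviation, so the profile is not an equilibrium.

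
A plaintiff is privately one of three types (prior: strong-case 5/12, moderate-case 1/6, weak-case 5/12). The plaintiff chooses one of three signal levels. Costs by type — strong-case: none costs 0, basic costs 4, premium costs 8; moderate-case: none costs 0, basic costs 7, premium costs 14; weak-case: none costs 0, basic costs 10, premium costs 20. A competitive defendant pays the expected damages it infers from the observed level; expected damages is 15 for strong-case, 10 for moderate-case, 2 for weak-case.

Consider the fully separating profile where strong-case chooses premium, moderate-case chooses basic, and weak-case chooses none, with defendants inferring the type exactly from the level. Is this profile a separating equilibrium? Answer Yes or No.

Separating settlements: premium → 15, basic → 10, none → 2.
strong-case (assigned premium): none: 2 − 0 = 2; basic: 10 − 4 = 6; premium: 15 − 8 = 7. strong-case stays.
moderate-case (assigned basic): none: 2 − 0 = 2; basic: 10 − 7 = 3; premium: 15 − 14 = 1. moderate-case stays.
weak-case (assigned none): none: 2 − 0 = 2; basic: 10 − 10 = 0; premium: 15 − 20 = -5. weak-case stays.
Every type prefers its assigned level; separation holds.

Yes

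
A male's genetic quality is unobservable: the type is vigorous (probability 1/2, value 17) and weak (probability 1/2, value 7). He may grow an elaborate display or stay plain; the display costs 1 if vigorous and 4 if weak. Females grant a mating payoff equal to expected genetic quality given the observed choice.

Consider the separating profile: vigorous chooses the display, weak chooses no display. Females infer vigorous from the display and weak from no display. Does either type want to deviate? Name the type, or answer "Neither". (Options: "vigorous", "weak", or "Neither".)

The display pays 17; no display pays 7.
vigorous: assigned the display, nets 17 − 1 = 16; deviating to no display nets 7.
weak: assigned no display, nets 7; deviating to the display nets 17 − 4 = 13.
The weak type gains 6 by deviating.

weak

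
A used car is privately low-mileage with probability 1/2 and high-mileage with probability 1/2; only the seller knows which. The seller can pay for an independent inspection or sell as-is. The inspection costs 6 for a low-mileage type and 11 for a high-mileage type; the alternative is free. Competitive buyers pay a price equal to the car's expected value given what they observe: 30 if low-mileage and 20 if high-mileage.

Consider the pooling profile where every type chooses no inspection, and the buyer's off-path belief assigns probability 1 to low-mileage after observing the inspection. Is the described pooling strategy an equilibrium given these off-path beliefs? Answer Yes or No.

Yes

On path, the buyer holds the prior and pays 1/2·30 + 1/2·20 = 25. Off path (the inspection), believing low-mileage, it pays 30.
low-mileage: no inspection nets 25; the inspection nets 30 − 6 = 24. low-mileage stays.
high-mileage: no inspection nets 25; the inspection nets 30 − 11 = 19. high-mileage stays.
No type deviates, so pooling is sustained.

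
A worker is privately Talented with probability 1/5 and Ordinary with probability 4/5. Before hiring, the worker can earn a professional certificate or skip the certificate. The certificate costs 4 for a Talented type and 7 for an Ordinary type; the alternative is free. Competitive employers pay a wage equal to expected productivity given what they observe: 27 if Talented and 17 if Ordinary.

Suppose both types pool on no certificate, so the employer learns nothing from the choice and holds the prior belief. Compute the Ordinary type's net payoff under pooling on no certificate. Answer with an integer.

19

Pooled wage = 1/5·27 + 4/5·17 = 19.
Ordinary pays no cost for no certificate, so net payoff = 19.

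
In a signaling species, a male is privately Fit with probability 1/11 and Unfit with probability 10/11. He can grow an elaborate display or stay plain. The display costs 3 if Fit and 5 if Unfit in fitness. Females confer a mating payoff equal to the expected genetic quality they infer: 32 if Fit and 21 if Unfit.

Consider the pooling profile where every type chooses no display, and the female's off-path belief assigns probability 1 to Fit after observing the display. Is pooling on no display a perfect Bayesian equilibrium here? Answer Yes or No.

On path, the female holds the prior and pays 1/11·32 + 10/11·21 = 22. Off path (the display), believing Fit, it pays 32.
Fit: no display nets 22; the display nets 32 − 3 = 29. Fit would deviate.
Unfit: no display nets 22; the display nets 32 − 5 = 27. Unfit would deviate.
A type deviates, so pooling fails.

No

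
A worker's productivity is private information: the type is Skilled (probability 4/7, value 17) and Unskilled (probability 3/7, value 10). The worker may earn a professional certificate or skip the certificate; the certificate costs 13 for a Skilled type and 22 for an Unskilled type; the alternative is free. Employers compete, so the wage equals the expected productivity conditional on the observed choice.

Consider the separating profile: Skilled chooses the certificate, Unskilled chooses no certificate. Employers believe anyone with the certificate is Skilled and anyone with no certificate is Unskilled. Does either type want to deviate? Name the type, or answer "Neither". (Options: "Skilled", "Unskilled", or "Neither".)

The certificate pays 17; no certificate pays 10.
Skilled: assigned the certificate, nets 17 − 13 = 4; deviating to no certificate nets 10.
Unskilled: assigned no certificate, nets 10; deviating to the certificate nets 17 − 22 = -5.
The Skilled type gains 6 by deviating.

Skilled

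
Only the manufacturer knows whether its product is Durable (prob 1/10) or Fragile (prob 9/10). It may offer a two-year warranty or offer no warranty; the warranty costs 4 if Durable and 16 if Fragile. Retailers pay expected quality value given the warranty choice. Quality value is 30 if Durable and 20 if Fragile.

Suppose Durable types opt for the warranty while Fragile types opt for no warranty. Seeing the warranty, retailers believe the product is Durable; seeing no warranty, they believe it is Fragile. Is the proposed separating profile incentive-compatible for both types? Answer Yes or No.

Under these beliefs, the warranty earns price 30 and no warranty earns price 20.
Durable: the warranty nets 30 − 4 = 26; no warranty nets 20. Durable prefers the warranty.
Fragile: the warranty nets 30 − 16 = 14; no warranty nets 20. Fragile prefers no warranty.
Neither type deviates, so the separating profile is an equilibrium.

Yes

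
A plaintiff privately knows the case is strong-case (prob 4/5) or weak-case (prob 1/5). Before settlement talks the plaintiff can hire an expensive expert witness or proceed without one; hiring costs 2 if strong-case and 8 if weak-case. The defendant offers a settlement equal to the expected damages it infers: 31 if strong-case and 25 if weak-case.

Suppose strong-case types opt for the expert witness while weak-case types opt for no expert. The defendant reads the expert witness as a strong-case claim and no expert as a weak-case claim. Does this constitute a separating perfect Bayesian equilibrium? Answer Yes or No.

Under these beliefs, the expert witness earns settlement 31 and no expert earns settlement 25.
strong-case: the expert witness nets 31 − 2 = 29; no expert nets 25. strong-case prefers the expert witness.
weak-case: the expert witness nets 31 − 8 = 23; no expert nets 25. weak-case prefers no expert.
Neither type deviates, so the separating profile is an equilibrium.

Yes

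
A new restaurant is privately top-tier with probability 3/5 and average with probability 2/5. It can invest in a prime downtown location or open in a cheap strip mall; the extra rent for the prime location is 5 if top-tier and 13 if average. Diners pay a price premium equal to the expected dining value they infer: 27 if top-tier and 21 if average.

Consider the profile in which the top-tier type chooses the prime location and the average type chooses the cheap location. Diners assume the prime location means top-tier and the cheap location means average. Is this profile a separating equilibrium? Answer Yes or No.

Under these beliefs, the prime location earns price premium 27 and the cheap location earns price premium 21.
top-tier: the prime location nets 27 − 5 = 22; the cheap location nets 21. top-tier prefers the prime location.
average: the prime location nets 27 − 13 = 14; the cheap location nets 21. average prefers the cheap location.
Neither type deviates, so the separating profile is an equilibrium.

Yes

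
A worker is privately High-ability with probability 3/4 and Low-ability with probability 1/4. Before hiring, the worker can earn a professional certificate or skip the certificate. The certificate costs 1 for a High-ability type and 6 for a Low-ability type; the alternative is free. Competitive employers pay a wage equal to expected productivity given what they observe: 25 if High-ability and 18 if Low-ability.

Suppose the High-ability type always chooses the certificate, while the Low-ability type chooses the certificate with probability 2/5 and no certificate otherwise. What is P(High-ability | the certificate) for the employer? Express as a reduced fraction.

15/17

P(the certificate) = (3/4)·1 + (1/4)·(2/5) = 17/20.
By Bayes' rule, P(High-ability | the certificate) = (3/4) / (17/20) = 15/17.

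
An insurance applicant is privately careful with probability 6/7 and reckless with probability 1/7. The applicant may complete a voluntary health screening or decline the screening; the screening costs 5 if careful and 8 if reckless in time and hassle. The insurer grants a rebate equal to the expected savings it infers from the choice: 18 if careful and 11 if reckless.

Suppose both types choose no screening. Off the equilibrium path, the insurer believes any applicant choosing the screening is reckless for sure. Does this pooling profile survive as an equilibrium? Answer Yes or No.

On path, the insurer holds the prior and pays 6/7·18 + 1/7·11 = 17. Off path (the screening), believing reckless, it pays 11.
careful: no screening nets 17; the screening nets 11 − 5 = 6. careful stays.
reckless: no screening nets 17; the screening nets 11 − 8 = 3. reckless stays.
No type deviates, so pooling is sustained.

Yes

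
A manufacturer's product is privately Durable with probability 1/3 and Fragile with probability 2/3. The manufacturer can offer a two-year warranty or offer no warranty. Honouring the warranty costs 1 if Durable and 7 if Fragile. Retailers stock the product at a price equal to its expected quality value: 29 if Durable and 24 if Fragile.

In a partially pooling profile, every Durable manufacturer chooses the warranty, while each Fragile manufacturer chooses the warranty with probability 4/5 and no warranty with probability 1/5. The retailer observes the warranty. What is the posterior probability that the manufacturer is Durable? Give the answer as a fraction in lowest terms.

5/13

P(the warranty) = (1/3)·1 + (2/3)·(4/5) = 13/15.
By Bayes' rule, P(Durable | the warranty) = (1/3) / (13/15) = 5/13.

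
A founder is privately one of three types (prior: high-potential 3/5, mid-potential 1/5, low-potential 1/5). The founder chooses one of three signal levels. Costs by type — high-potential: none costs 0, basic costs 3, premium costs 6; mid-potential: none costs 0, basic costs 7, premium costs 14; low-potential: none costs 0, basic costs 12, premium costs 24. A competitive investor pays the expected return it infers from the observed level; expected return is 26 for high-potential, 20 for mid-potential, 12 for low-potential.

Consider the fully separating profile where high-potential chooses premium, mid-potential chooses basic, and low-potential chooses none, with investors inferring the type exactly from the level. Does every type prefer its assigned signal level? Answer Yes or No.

Yes

Separating valuations: premium → 26, basic → 20, none → 12.
high-potential (assigned premium): none: 12 − 0 = 12; basic: 20 − 3 = 17; premium: 26 − 6 = 20. high-potential stays.
mid-potential (assigned basic): none: 12 − 0 = 12; basic: 20 − 7 = 13; premium: 26 − 14 = 12. mid-potential stays.
low-potential (assigned none): none: 12 − 0 = 12; basic: 20 − 12 = 8; premium: 26 − 24 = 2. low-potential stays.
Every type prefers its assigned level; separation holds.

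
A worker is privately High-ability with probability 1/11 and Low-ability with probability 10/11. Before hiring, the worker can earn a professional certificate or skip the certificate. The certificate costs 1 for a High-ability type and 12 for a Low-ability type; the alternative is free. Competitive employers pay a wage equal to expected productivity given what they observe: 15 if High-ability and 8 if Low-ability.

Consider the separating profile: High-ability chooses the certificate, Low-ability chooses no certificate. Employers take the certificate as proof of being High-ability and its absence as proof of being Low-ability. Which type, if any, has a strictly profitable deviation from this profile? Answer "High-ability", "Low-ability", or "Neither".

The certificate pays 15; no certificate pays 8.
High-ability: assigned the certificate, nets 15 − 1 = 14; deviating to no certificate nets 8.
Low-ability: assigned no certificate, nets 8; deviating to the certificate nets 15 − 12 = 3.
Both types strictly prefer their assigned action; no profitable deviation.

Neither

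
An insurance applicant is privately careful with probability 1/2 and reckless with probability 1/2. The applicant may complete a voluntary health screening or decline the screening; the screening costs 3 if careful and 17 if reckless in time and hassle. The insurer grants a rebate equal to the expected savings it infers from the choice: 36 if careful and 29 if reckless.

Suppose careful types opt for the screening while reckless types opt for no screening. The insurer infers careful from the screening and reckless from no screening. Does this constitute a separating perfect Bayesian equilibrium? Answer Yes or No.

Yes

Under these beliefs, the screening earns rebate 36 and no screening earns rebate 29.
careful: the screening nets 36 − 3 = 33; no screening nets 29. careful prefers the screening.
reckless: the screening nets 36 − 17 = 19; no screening nets 29. reckless prefers no screening.
Neither type deviates, so the separating profile is an equilibrium.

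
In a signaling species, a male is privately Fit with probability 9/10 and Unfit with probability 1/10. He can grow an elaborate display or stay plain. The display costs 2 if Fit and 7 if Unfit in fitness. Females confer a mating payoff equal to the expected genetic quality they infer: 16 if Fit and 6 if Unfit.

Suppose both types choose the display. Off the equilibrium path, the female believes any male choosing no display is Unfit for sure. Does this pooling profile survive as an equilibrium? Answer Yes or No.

On path, the female holds the prior and pays 9/10·16 + 1/10·6 = 15. Off path (no display), believing Unfit, it pays 6.
Fit: the display nets 15 − 2 = 13; no display nets 6. Fit stays.
Unfit: the display nets 15 − 7 = 8; no display nets 6. Unfit stays.
No type deviates, so pooling is sustained.

Yes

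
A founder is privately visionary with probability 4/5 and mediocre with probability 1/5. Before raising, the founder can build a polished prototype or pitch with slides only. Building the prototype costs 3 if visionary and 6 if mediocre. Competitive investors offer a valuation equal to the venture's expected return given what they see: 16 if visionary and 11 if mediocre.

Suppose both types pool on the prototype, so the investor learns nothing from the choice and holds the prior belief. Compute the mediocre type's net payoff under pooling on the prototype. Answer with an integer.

Pooled valuation = 4/5·16 + 1/5·11 = 15.
mediocre pays cost 6 for the prototype, so net payoff = 15 − 6 = 9.

9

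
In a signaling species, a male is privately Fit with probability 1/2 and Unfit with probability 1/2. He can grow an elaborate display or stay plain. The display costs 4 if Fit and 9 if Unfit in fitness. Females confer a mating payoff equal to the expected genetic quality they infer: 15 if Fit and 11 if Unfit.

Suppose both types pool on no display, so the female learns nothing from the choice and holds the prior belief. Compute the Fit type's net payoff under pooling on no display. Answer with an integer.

Pooled mating payoff = 1/2·15 + 1/2·11 = 13.
Fit pays no cost for no display, so net payoff = 13.

13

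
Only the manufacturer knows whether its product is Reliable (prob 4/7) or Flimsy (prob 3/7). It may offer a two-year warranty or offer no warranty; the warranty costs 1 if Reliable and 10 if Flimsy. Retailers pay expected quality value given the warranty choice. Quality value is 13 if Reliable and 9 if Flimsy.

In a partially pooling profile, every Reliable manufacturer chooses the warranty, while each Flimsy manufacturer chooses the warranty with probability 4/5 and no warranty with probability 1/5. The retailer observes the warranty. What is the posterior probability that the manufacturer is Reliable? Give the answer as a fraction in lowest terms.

P(the warranty) = (4/7)·1 + (3/7)·(4/5) = 32/35.
By Bayes' rule, P(Reliable | the warranty) = (4/7) / (32/35) = 5/8.

5/8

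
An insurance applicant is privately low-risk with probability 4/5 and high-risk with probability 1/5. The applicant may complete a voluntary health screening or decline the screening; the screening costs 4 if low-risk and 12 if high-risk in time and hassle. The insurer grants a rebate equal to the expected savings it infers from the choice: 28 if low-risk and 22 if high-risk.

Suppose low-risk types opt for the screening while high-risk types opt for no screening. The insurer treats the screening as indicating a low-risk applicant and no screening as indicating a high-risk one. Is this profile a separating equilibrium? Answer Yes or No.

Under these beliefs, the screening earns rebate 28 and no screening earns rebate 22.
low-risk: the screening nets 28 − 4 = 24; no screening nets 22. low-risk prefers the screening.
high-risk: the screening nets 28 − 12 = 16; no screening nets 22. high-risk prefers no screening.
Neither type deviates, so the separating profile is an equilibrium.

Yes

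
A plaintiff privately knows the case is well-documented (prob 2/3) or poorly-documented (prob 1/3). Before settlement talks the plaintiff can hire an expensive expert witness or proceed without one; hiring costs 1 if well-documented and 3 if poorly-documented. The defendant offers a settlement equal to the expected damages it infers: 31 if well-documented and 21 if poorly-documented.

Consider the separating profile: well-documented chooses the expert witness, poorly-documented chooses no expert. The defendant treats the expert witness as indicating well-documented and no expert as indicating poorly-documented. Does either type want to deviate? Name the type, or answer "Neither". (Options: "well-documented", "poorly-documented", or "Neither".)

The expert witness pays 31; no expert pays 21.
well-documented: assigned the expert witness, nets 31 − 1 = 30; deviating to no expert nets 21.
poorly-documented: assigned no expert, nets 21; deviating to the expert witness nets 31 − 3 = 28.
The poorly-documented type gains 7 by deviating.

poorly-documented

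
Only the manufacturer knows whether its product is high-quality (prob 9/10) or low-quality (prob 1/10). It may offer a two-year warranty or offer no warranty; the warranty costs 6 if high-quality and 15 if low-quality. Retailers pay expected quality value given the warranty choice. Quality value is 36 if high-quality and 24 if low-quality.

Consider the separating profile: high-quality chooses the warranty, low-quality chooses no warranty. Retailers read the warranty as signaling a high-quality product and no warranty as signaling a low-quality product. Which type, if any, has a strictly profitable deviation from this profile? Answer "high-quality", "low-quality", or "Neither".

Neither

The warranty pays 36; no warranty pays 24.
high-quality: assigned the warranty, nets 36 − 6 = 30; deviating to no warranty nets 24.
low-quality: assigned no warranty, nets 24; deviating to the warranty nets 36 − 15 = 21.
Both types strictly prefer their assigned action; no profitable deviation.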